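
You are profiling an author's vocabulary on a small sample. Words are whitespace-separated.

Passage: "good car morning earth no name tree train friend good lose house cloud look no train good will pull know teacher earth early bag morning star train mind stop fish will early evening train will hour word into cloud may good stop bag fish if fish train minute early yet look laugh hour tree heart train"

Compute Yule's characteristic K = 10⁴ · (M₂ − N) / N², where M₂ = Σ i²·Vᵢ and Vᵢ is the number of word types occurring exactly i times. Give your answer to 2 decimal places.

Frequencies: train:6, good:4, will:3, early:3, fish:3, morning:2, earth:2, no:2, tree:2, cloud:2, look:2, bag:2, stop:2, hour:2, car:1, name:1, friend:1, lose:1, house:1, pull:1, … (13 more, each freq 1)
N = 56. Frequency spectrum: V_1=19, V_2=9, V_3=3, V_4=1, V_6=1
M₂ = 1²·19 + 2²·9 + 3²·3 + 4²·1 + 6²·1 = 134
K = 10000 × (134 − 56) / 56² = 248.72

248.72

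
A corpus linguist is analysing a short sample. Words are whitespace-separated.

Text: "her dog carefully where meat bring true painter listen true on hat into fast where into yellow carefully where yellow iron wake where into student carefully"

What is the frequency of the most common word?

4

Frequencies: where:4, carefully:3, into:3, true:2, yellow:2, her:1, dog:1, meat:1, bring:1, painter:1, listen:1, on:1, hat:1, fast:1, iron:1, wake:1, student:1
Most common: 'where' with frequency 4.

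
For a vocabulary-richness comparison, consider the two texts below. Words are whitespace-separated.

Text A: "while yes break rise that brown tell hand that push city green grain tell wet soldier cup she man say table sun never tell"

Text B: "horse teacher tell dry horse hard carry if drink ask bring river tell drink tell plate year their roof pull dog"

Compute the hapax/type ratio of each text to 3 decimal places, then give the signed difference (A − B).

A: hapax=19, V=21, ratio=0.905
B: hapax=14, V=17, ratio=0.824
Difference = 0.905 − 0.824 = 0.081

0.081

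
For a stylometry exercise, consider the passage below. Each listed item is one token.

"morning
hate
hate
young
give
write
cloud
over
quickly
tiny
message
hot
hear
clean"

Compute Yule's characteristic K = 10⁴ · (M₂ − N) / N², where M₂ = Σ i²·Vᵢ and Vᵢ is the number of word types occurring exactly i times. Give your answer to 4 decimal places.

102.0408

Frequencies: hate:2, morning:1, young:1, give:1, write:1, cloud:1, over:1, quickly:1, tiny:1, message:1, hot:1, hear:1, clean:1
N = 14. Frequency spectrum: V_1=12, V_2=1
M₂ = 1²·12 + 2²·1 = 16
K = 10000 × (16 − 14) / 14² = 102.0408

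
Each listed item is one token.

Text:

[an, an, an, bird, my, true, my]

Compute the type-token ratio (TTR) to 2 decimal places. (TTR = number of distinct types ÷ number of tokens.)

0.57

N = 7 tokens, V = 4 types.
TTR = V / N = 4 / 7 = 0.57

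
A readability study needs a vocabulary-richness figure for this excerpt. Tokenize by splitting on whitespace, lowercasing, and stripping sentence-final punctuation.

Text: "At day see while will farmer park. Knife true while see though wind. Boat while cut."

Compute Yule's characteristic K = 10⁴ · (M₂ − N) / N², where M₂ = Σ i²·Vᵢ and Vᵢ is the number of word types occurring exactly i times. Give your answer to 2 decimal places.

Frequencies: while:3, see:2, at:1, day:1, will:1, farmer:1, park:1, knife:1, true:1, though:1, wind:1, boat:1, cut:1
N = 16. Frequency spectrum: V_1=11, V_2=1, V_3=1
M₂ = 1²·11 + 2²·1 + 3²·1 = 24
K = 10000 × (24 − 16) / 16² = 312.50

312.50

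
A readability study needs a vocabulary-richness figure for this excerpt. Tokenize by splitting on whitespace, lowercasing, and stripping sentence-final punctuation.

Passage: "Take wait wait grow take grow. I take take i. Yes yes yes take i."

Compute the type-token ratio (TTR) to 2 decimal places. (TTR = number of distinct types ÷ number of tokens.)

0.33

N = 15 tokens, V = 5 types.
TTR = V / N = 5 / 15 = 0.33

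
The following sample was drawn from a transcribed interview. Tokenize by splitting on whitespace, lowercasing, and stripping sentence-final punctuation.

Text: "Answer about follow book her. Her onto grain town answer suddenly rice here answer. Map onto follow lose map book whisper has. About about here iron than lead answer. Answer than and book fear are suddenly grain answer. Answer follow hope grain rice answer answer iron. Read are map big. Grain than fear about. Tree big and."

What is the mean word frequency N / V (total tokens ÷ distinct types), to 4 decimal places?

N = 57 tokens, V = 25 types.
Mean frequency = N / V = 57 / 25 = 2.2800

2.2800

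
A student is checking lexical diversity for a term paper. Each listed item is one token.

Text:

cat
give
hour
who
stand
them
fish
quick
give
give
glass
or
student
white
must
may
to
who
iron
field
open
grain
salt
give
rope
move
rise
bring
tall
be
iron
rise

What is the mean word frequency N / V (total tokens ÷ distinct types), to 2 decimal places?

N = 32 tokens, V = 26 types.
Mean frequency = N / V = 32 / 26 = 1.23

1.23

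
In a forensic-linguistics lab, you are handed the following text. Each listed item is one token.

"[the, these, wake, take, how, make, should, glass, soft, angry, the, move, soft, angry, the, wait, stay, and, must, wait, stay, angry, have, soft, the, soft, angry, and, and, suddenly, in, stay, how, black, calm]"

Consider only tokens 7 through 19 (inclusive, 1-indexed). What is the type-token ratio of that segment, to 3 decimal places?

Segment tokens 7–19: should, glass, soft, angry, the, move, soft, angry, the, wait, stay, and, must
Segment N = 13, segment V = 10.
TTR = 10 / 13 = 0.769

0.769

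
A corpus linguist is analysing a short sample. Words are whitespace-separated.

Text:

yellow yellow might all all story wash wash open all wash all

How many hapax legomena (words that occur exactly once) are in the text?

3

Frequencies: all:4, wash:3, yellow:2, might:1, story:1, open:1
Hapax (freq=1): might, open, story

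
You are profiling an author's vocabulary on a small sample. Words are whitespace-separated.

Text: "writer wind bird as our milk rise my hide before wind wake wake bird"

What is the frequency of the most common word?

Frequencies: wind:2, bird:2, wake:2, writer:1, as:1, our:1, milk:1, rise:1, my:1, hide:1, before:1
Most common: 'wind' with frequency 2.

2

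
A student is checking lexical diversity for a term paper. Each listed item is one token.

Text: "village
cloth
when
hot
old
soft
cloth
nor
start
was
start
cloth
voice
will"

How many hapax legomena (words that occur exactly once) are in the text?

Frequencies: cloth:3, start:2, village:1, when:1, hot:1, old:1, soft:1, nor:1, was:1, voice:1, will:1
Hapax (freq=1): hot, nor, old, soft, village, voice, was, when, will

9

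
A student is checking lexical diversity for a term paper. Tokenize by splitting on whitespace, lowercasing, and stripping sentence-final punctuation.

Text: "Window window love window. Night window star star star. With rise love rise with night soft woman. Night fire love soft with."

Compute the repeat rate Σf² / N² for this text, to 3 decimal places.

0.128

Frequencies: window:4, love:3, night:3, star:3, with:3, rise:2, soft:2, woman:1, fire:1
Σf² = 62; N² = 484
Repeat rate = 62 / 484 = 0.128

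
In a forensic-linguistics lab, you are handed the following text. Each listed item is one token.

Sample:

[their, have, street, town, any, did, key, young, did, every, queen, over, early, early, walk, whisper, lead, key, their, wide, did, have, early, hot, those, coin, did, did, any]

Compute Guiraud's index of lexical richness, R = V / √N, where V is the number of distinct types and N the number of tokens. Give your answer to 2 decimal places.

3.53

N = 29, V = 19.
√N = 5.385165
R = 19 / 5.385165 = 3.53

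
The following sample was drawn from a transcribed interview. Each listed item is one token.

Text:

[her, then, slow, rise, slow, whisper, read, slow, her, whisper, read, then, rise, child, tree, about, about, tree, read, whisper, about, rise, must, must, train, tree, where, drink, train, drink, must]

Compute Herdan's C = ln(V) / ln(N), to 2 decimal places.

N = 31, V = 13.
ln(V) = 2.564949, ln(N) = 3.433987
C = 2.564949 / 3.433987 = 0.75

0.75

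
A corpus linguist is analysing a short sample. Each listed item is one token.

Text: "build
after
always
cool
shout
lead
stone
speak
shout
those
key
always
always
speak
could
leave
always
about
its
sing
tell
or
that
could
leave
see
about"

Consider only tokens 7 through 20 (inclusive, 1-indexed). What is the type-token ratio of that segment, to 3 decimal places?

0.786

Segment tokens 7–20: stone, speak, shout, those, key, always, always, speak, could, leave, always, about, its, sing
Segment N = 14, segment V = 11.
TTR = 11 / 14 = 0.786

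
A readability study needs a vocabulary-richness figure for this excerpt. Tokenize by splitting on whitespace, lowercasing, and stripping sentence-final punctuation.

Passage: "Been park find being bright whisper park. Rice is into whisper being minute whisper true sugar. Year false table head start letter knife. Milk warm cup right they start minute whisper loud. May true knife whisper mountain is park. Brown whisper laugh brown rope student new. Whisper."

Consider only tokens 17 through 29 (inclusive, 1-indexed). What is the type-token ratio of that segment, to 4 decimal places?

0.9231

Segment tokens 17–29: year, false, table, head, start, letter, knife, milk, warm, cup, right, they, start
Segment N = 13, segment V = 12.
TTR = 12 / 13 = 0.9231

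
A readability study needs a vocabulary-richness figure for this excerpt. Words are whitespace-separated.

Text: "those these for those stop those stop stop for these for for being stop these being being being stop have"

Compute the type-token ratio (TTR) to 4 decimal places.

0.3000

N = 20 tokens, V = 6 types.
TTR = V / N = 6 / 20 = 0.3000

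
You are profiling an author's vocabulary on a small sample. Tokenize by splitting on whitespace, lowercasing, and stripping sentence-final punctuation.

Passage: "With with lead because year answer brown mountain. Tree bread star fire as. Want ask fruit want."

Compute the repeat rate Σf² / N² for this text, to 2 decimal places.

0.07

Frequencies: with:2, want:2, lead:1, because:1, year:1, answer:1, brown:1, mountain:1, tree:1, bread:1, star:1, fire:1, as:1, ask:1, fruit:1
Σf² = 21; N² = 289
Repeat rate = 21 / 289 = 0.07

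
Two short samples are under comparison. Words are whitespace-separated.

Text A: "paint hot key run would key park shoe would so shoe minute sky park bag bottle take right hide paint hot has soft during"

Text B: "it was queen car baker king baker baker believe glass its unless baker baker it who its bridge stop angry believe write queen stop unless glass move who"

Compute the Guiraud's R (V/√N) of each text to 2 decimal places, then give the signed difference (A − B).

A: V=18, N=24, R=3.67
B: V=16, N=28, R=3.02
Difference = 3.67 − 3.02 = 0.65

0.65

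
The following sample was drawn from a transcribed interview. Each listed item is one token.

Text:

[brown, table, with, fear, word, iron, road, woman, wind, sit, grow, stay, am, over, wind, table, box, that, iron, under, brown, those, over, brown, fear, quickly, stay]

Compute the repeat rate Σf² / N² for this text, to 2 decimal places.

Frequencies: brown:3, table:2, fear:2, iron:2, wind:2, stay:2, over:2, with:1, word:1, road:1, woman:1, sit:1, grow:1, am:1, box:1, that:1, under:1, those:1, quickly:1
Σf² = 45; N² = 729
Repeat rate = 45 / 729 = 0.06

0.06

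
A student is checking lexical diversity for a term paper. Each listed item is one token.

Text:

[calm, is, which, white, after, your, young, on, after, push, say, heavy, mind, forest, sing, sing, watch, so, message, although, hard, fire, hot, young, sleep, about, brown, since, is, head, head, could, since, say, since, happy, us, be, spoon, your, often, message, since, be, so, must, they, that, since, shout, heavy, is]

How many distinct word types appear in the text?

36

Distinct types: {about, after, although, be, brown, calm, could, fire, forest, happy, hard, head, heavy, hot, is, message, mind, must, often, on, push, say, shout, since, sing, sleep, so, spoon, that, they, us, watch, which, white, young, your}
V = 36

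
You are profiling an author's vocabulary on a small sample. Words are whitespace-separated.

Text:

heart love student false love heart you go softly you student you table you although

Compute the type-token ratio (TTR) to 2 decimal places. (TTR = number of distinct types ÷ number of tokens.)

0.60

N = 15 tokens, V = 9 types.
TTR = V / N = 9 / 15 = 0.60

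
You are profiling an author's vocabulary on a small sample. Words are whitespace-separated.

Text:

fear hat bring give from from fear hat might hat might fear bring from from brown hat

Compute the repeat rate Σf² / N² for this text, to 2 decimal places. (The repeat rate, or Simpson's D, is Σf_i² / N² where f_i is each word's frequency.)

Frequencies: hat:4, from:4, fear:3, bring:2, might:2, give:1, brown:1
Σf² = 51; N² = 289
Repeat rate = 51 / 289 = 0.18

0.18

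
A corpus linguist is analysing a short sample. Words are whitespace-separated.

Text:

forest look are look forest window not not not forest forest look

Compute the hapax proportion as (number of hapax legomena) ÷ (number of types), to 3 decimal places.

0.400

Frequencies: forest:4, look:3, not:3, are:1, window:1
Hapax count = 2; type count = 5.
Ratio = 2 / 5 = 0.400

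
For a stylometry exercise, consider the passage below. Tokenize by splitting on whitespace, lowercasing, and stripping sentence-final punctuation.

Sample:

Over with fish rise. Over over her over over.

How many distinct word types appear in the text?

5

Distinct types: {fish, her, over, rise, with}
V = 5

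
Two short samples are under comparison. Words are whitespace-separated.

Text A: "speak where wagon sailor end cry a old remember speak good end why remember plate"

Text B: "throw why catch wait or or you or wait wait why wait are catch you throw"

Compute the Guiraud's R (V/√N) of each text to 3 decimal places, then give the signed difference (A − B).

1.348

A: V=12, N=15, R=3.098
B: V=7, N=16, R=1.750
Difference = 3.098 − 1.750 = 1.348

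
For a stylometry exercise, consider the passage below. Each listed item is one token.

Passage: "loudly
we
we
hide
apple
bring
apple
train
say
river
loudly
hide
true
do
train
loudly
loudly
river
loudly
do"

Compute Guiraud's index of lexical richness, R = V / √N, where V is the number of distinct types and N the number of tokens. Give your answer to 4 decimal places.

N = 20, V = 10.
√N = 4.472136
R = 10 / 4.472136 = 2.2361

2.2361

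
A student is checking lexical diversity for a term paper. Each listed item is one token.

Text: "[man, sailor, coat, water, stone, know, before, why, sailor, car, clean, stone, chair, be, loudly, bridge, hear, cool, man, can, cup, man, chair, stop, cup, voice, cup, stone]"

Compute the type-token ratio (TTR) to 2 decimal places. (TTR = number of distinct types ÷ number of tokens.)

0.71

N = 28 tokens, V = 20 types.
TTR = V / N = 20 / 28 = 0.71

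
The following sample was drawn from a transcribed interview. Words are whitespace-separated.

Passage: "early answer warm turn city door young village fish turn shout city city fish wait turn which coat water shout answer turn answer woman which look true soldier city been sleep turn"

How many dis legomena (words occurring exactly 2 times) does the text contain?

Frequencies: turn:5, city:4, answer:3, fish:2, shout:2, which:2, early:1, warm:1, door:1, young:1, village:1, wait:1, coat:1, water:1, woman:1, look:1, true:1, soldier:1, been:1, sleep:1
Words with frequency 2: fish, shout, which

3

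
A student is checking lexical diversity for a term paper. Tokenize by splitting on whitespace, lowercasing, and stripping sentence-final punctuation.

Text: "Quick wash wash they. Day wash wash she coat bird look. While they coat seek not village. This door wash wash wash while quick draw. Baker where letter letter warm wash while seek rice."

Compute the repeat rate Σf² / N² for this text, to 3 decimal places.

Frequencies: wash:8, while:3, quick:2, they:2, coat:2, seek:2, letter:2, day:1, she:1, bird:1, look:1, not:1, village:1, this:1, door:1, draw:1, baker:1, where:1, warm:1, rice:1
Σf² = 106; N² = 1156
Repeat rate = 106 / 1156 = 0.092

0.092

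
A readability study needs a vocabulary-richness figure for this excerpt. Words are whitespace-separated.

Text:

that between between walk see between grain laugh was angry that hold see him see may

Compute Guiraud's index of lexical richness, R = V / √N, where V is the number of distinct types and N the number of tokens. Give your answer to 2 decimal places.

N = 16, V = 11.
√N = 4.000000
R = 11 / 4.000000 = 2.75

2.75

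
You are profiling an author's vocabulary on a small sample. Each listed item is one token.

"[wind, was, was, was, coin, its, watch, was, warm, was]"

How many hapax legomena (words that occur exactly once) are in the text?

5

Frequencies: was:5, wind:1, coin:1, its:1, watch:1, warm:1
Hapax (freq=1): coin, its, warm, watch, wind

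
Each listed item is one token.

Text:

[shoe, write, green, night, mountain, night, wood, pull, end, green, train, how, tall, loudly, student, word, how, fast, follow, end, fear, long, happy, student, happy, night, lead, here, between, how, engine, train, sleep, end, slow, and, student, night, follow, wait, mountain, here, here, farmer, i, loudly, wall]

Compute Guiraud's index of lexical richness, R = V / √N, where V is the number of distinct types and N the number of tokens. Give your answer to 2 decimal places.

N = 47, V = 30.
√N = 6.855655
R = 30 / 6.855655 = 4.38

4.38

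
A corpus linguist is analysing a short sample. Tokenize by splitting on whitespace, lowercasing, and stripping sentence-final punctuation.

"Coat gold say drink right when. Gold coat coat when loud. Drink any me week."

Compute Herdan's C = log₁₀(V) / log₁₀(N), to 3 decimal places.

N = 15, V = 10.
log₁₀(V) = 1.000000, log₁₀(N) = 1.176091
C = 1.000000 / 1.176091 = 0.850

0.850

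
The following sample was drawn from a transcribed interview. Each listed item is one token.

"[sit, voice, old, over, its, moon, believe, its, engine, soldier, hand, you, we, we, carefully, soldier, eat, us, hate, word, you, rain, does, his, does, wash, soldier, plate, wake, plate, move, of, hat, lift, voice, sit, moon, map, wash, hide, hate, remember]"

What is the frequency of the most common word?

3

Frequencies: soldier:3, sit:2, voice:2, its:2, moon:2, you:2, we:2, hate:2, does:2, wash:2, plate:2, old:1, over:1, believe:1, engine:1, hand:1, carefully:1, eat:1, us:1, word:1, … (10 more, each freq 1)
Most common: 'soldier' with frequency 3.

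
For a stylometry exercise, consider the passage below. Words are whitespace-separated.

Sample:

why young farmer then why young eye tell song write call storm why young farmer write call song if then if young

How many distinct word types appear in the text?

11

Distinct types: {call, eye, farmer, if, song, storm, tell, then, why, write, young}
V = 11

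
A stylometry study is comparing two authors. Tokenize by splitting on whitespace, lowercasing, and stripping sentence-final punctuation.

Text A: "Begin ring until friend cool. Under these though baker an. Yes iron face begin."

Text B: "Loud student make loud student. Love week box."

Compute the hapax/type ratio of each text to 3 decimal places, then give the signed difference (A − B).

A: hapax=12, V=13, ratio=0.923
B: hapax=4, V=6, ratio=0.667
Difference = 0.923 − 0.667 = 0.256

0.256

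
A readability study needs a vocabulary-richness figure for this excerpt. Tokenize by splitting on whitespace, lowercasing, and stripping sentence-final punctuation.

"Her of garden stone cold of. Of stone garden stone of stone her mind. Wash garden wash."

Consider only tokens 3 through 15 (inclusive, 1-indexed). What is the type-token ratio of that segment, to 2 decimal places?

Segment tokens 3–15: garden, stone, cold, of, of, stone, garden, stone, of, stone, her, mind, wash
Segment N = 13, segment V = 7.
TTR = 7 / 13 = 0.54

0.54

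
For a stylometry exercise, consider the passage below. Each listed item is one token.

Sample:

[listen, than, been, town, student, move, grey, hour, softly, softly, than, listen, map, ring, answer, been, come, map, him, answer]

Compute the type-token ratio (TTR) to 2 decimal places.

0.70

N = 20 tokens, V = 14 types.
TTR = V / N = 14 / 20 = 0.70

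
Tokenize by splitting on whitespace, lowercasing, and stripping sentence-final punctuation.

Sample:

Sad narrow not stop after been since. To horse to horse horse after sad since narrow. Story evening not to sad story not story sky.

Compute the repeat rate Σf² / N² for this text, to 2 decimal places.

Frequencies: sad:3, not:3, to:3, horse:3, story:3, narrow:2, after:2, since:2, stop:1, been:1, evening:1, sky:1
Σf² = 61; N² = 625
Repeat rate = 61 / 625 = 0.10

0.10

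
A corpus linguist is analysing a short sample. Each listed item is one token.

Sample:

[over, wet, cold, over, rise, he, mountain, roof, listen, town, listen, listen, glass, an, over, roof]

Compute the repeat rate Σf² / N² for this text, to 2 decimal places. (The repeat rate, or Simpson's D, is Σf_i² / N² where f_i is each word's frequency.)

0.12

Frequencies: over:3, listen:3, roof:2, wet:1, cold:1, rise:1, he:1, mountain:1, town:1, glass:1, an:1
Σf² = 30; N² = 256
Repeat rate = 30 / 256 = 0.12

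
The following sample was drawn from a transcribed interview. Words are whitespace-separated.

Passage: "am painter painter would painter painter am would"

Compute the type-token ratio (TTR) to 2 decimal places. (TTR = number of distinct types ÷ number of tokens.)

0.38

N = 8 tokens, V = 3 types.
TTR = V / N = 3 / 8 = 0.38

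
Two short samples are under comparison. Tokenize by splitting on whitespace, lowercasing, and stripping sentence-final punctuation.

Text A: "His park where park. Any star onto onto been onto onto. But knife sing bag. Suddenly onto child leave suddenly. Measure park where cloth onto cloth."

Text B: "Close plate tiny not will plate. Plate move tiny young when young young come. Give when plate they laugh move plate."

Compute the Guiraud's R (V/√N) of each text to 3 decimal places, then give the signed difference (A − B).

A: V=16, N=26, R=3.138
B: V=12, N=21, R=2.619
Difference = 3.138 − 2.619 = 0.519

0.519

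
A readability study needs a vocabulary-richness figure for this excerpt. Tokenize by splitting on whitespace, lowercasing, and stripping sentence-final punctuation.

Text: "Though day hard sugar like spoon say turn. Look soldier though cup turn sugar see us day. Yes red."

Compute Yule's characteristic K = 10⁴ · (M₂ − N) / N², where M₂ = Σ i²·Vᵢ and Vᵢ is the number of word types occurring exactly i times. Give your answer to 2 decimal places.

Frequencies: though:2, day:2, sugar:2, turn:2, hard:1, like:1, spoon:1, say:1, look:1, soldier:1, cup:1, see:1, us:1, yes:1, red:1
N = 19. Frequency spectrum: V_1=11, V_2=4
M₂ = 1²·11 + 2²·4 = 27
K = 10000 × (27 − 19) / 19² = 221.61

221.61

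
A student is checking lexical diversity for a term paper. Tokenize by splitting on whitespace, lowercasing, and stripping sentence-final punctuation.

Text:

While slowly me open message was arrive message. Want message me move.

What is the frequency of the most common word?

Frequencies: message:3, me:2, while:1, slowly:1, open:1, was:1, arrive:1, want:1, move:1
Most common: 'message' with frequency 3.

3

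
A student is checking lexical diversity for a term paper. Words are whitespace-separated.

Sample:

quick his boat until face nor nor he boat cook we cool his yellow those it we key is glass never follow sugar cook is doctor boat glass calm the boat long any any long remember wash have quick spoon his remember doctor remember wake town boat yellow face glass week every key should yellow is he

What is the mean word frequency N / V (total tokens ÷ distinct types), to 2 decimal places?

1.73

N = 57 tokens, V = 33 types.
Mean frequency = N / V = 57 / 33 = 1.73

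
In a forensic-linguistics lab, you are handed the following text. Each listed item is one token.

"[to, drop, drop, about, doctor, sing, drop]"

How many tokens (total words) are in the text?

Tokens: to, drop, drop, about, doctor, sing, drop
N = 7

7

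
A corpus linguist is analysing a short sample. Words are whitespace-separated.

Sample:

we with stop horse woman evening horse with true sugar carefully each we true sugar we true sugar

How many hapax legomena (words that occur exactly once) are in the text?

5

Frequencies: we:3, true:3, sugar:3, with:2, horse:2, stop:1, woman:1, evening:1, carefully:1, each:1
Hapax (freq=1): carefully, each, evening, stop, woman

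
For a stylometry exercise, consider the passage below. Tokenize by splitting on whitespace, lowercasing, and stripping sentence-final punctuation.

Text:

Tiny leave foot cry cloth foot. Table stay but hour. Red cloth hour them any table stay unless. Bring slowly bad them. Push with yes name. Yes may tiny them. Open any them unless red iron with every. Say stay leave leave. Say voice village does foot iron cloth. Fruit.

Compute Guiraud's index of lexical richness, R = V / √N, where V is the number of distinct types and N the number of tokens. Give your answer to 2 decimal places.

4.10

N = 50, V = 29.
√N = 7.071068
R = 29 / 7.071068 = 4.10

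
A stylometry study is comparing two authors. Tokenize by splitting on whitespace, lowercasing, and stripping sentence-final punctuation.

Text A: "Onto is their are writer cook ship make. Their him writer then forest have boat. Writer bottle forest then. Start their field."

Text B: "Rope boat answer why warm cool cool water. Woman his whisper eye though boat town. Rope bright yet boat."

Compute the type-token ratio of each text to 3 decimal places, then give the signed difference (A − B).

-0.062

TTR(A) = 16/22 = 0.727
TTR(B) = 15/19 = 0.789
Difference = 0.727 − 0.789 = -0.062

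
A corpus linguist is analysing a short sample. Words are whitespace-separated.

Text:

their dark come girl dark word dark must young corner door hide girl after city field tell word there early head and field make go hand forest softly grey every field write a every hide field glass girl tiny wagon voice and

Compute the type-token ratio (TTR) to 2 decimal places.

0.74

N = 42 tokens, V = 31 types.
TTR = V / N = 31 / 42 = 0.74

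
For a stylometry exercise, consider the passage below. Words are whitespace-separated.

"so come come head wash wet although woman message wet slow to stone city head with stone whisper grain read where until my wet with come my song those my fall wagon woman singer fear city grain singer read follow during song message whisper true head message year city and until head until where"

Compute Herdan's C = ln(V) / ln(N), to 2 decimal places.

0.85

N = 54, V = 30.
ln(V) = 3.401197, ln(N) = 3.988984
C = 3.401197 / 3.988984 = 0.85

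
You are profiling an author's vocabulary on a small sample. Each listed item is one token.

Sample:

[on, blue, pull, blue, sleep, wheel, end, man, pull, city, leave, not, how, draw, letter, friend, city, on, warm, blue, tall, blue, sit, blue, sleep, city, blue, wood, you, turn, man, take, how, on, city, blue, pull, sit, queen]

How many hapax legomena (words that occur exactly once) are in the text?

14

Frequencies: blue:7, city:4, on:3, pull:3, sleep:2, man:2, how:2, sit:2, wheel:1, end:1, leave:1, not:1, draw:1, letter:1, friend:1, warm:1, tall:1, wood:1, you:1, turn:1, … (2 more, each freq 1)
Hapax (freq=1): draw, end, friend, leave, letter, not, queen, take, tall, turn, warm, wheel, wood, you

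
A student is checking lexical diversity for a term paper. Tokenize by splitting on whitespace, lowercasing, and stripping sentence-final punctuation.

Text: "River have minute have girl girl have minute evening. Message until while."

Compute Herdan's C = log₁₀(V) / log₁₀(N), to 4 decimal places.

0.8368

N = 12, V = 8.
log₁₀(V) = 0.903090, log₁₀(N) = 1.079181
C = 0.903090 / 1.079181 = 0.8368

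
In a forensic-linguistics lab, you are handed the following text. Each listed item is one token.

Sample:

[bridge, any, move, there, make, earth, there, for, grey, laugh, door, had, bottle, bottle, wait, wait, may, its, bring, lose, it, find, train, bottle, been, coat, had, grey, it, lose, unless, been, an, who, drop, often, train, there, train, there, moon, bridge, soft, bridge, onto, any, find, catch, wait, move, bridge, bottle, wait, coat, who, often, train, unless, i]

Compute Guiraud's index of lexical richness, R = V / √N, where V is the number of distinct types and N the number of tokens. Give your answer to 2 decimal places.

4.17

N = 59, V = 32.
√N = 7.681146
R = 32 / 7.681146 = 4.17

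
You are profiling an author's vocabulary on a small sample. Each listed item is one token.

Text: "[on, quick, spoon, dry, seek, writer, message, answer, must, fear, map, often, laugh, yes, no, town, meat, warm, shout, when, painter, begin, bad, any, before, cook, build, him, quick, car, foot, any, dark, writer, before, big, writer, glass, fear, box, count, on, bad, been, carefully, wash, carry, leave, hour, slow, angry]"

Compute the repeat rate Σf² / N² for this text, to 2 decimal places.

0.03

Frequencies: writer:3, on:2, quick:2, fear:2, bad:2, any:2, before:2, spoon:1, dry:1, seek:1, message:1, answer:1, must:1, map:1, often:1, laugh:1, yes:1, no:1, town:1, meat:1, … (23 more, each freq 1)
Σf² = 69; N² = 2601
Repeat rate = 69 / 2601 = 0.03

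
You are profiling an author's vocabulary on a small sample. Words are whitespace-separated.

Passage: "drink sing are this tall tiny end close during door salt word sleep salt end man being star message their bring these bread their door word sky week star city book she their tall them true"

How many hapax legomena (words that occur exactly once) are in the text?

Frequencies: their:3, tall:2, end:2, door:2, salt:2, word:2, star:2, drink:1, sing:1, are:1, this:1, tiny:1, close:1, during:1, sleep:1, man:1, being:1, message:1, bring:1, these:1, … (8 more, each freq 1)
Hapax (freq=1): are, being, book, bread, bring, city, close, drink, during, man, message, she, sing, sky, sleep, them, these, this, tiny, true, week

21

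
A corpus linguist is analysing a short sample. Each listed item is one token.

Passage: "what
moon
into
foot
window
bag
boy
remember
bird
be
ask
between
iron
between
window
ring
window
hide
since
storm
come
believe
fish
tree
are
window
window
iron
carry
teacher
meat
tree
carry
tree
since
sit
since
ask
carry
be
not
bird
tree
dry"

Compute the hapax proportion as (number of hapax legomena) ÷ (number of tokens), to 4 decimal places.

Frequencies: window:5, tree:4, since:3, carry:3, bird:2, be:2, ask:2, between:2, iron:2, what:1, moon:1, into:1, foot:1, bag:1, boy:1, remember:1, ring:1, hide:1, storm:1, come:1, … (8 more, each freq 1)
Hapax count = 19; token count = 44.
Ratio = 19 / 44 = 0.4318

0.4318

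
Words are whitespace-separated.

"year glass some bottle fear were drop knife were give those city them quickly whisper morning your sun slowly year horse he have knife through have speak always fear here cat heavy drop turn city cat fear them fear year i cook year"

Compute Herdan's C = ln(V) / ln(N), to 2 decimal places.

0.90

N = 43, V = 30.
ln(V) = 3.401197, ln(N) = 3.761200
C = 3.401197 / 3.761200 = 0.90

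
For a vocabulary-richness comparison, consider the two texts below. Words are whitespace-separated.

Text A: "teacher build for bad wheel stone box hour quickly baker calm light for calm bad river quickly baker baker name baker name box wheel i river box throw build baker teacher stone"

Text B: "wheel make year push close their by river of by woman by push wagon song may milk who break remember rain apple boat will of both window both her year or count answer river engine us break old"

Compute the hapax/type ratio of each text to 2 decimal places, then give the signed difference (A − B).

-0.52

A: hapax=4, V=16, ratio=0.25
B: hapax=23, V=30, ratio=0.77
Difference = 0.25 − 0.77 = -0.52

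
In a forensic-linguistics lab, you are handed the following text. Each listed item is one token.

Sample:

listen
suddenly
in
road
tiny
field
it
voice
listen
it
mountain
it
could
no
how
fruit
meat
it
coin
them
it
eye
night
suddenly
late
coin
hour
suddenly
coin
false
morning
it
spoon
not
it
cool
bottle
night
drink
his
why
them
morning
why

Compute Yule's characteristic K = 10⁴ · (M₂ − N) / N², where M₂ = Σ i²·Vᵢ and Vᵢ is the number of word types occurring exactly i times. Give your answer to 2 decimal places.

Frequencies: it:7, suddenly:3, coin:3, listen:2, them:2, night:2, morning:2, why:2, in:1, road:1, tiny:1, field:1, voice:1, mountain:1, could:1, no:1, how:1, fruit:1, meat:1, eye:1, … (9 more, each freq 1)
N = 44. Frequency spectrum: V_1=21, V_2=5, V_3=2, V_7=1
M₂ = 1²·21 + 2²·5 + 3²·2 + 7²·1 = 108
K = 10000 × (108 − 44) / 44² = 330.58

330.58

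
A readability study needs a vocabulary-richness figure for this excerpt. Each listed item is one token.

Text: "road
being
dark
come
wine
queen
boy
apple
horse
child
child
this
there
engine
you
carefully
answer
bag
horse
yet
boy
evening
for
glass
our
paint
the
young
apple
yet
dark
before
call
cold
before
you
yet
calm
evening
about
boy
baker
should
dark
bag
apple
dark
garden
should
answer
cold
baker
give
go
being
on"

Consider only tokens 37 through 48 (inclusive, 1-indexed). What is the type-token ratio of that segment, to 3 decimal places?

Segment tokens 37–48: yet, calm, evening, about, boy, baker, should, dark, bag, apple, dark, garden
Segment N = 12, segment V = 11.
TTR = 11 / 12 = 0.917

0.917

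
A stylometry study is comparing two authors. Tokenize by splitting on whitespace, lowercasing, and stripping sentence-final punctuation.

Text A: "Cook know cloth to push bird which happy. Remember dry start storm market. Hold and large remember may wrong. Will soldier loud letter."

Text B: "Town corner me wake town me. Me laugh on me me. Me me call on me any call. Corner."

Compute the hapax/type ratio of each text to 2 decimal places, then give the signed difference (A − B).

0.57

A: hapax=21, V=22, ratio=0.95
B: hapax=3, V=8, ratio=0.38
Difference = 0.95 − 0.38 = 0.57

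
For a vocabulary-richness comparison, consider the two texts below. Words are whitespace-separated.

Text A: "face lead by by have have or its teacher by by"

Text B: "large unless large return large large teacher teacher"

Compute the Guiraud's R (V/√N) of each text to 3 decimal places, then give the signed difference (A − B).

0.697

A: V=7, N=11, R=2.111
B: V=4, N=8, R=1.414
Difference = 2.111 − 1.414 = 0.697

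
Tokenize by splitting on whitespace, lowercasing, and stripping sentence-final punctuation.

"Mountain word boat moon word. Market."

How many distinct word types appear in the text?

Distinct types: {boat, market, moon, mountain, word}
V = 5

5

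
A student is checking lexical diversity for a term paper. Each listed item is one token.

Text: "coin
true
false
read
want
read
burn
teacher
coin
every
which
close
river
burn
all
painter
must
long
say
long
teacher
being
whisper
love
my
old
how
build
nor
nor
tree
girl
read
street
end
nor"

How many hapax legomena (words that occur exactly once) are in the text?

Frequencies: read:3, nor:3, coin:2, burn:2, teacher:2, long:2, true:1, false:1, want:1, every:1, which:1, close:1, river:1, all:1, painter:1, must:1, say:1, being:1, whisper:1, love:1, … (8 more, each freq 1)
Hapax (freq=1): all, being, build, close, end, every, false, girl, how, love, must, my, old, painter, river, say, street, tree, true, want, which, whisper

22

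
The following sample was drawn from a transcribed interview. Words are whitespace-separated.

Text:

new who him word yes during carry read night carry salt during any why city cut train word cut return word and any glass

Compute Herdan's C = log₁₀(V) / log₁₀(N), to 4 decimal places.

0.9095

N = 24, V = 18.
log₁₀(V) = 1.255273, log₁₀(N) = 1.380211
C = 1.255273 / 1.380211 = 0.9095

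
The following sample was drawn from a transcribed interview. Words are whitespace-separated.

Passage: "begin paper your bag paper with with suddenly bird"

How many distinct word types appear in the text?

Distinct types: {bag, begin, bird, paper, suddenly, with, your}
V = 7

7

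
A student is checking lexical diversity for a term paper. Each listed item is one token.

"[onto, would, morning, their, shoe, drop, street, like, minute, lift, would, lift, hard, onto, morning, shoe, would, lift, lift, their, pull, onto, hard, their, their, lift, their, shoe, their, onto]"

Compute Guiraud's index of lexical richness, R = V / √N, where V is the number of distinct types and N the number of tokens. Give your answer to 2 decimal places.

2.19

N = 30, V = 12.
√N = 5.477226
R = 12 / 5.477226 = 2.19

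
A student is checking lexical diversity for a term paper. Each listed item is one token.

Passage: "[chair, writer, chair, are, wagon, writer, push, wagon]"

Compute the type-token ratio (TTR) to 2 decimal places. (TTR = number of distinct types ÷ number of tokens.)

N = 8 tokens, V = 5 types.
TTR = V / N = 5 / 8 = 0.63

0.63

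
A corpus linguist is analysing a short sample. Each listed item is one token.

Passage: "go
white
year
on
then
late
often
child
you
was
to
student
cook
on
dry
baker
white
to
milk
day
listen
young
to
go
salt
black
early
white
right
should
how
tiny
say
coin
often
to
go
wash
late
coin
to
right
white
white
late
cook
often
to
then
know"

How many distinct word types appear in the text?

30

Distinct types: {baker, black, child, coin, cook, day, dry, early, go, how, know, late, listen, milk, often, on, right, salt, say, should, student, then, tiny, to, was, wash, white, year, you, young}
V = 30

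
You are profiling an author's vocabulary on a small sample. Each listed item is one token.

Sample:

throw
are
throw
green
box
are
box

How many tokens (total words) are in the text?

7

Tokens: throw, are, throw, green, box, are, box
N = 7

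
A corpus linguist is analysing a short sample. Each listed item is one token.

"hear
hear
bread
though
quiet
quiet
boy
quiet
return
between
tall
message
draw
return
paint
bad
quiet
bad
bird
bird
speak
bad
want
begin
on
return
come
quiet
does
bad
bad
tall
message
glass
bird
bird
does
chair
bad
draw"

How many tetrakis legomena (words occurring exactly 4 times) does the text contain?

1

Frequencies: bad:6, quiet:5, bird:4, return:3, hear:2, tall:2, message:2, draw:2, does:2, bread:1, though:1, boy:1, between:1, paint:1, speak:1, want:1, begin:1, on:1, come:1, glass:1, … (1 more, each freq 1)
Words with frequency 4: bird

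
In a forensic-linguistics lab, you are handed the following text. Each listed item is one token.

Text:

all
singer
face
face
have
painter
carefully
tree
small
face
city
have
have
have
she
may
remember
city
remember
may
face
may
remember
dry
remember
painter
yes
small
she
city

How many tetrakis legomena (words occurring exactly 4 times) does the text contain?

Frequencies: face:4, have:4, remember:4, city:3, may:3, painter:2, small:2, she:2, all:1, singer:1, carefully:1, tree:1, dry:1, yes:1
Words with frequency 4: face, have, remember

3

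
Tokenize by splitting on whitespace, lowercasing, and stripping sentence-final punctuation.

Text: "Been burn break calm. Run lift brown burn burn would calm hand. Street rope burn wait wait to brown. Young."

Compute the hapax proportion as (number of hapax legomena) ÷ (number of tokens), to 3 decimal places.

Frequencies: burn:4, calm:2, brown:2, wait:2, been:1, break:1, run:1, lift:1, would:1, hand:1, street:1, rope:1, to:1, young:1
Hapax count = 10; token count = 20.
Ratio = 10 / 20 = 0.500

0.500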